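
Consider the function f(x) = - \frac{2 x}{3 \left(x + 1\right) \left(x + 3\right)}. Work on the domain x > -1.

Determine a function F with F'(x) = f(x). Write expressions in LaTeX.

An antiderivative is F(x) = \frac{\log{\left(x + 1 \right)}}{3} - \log{\left(x + 3 \right)}.

The denominator factors as 3 \left(x + 1\right) \left(x + 3\right); partial fractions split f into directly integrable pieces: - \frac{1}{x + 3} + \frac{1}{3 \left(x + 1\right)}.
Check: d/dx[\frac{\log{\left(x + 1 \right)}}{3} - \log{\left(x + 3 \right)}] = - \frac{2 x}{3 x^{2} + 12 x + 9}, which equals f(x).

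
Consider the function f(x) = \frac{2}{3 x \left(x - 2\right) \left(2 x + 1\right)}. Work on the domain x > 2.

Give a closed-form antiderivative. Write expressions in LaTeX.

An antiderivative is F(x) = \frac{- 5 \log{\left(x \right)} + \log{\left(x - 2 \right)} + 4 \log{\left(x + \frac{1}{2} \right)}}{15}.

Factor the denominator (3 x \left(x - 2\right) \left(2 x + 1\right)) and decompose: f = \frac{8}{15 \left(2 x + 1\right)} + \frac{1}{15 \left(x - 2\right)} - \frac{1}{3 x}; each piece integrates to a log, atan, or power term.
Check: d/dx[\frac{- 5 \log{\left(x \right)} + \log{\left(x - 2 \right)} + 4 \log{\left(x + \frac{1}{2} \right)}}{15}] = \frac{2}{6 x^{3} - 9 x^{2} - 6 x}, which equals f(x).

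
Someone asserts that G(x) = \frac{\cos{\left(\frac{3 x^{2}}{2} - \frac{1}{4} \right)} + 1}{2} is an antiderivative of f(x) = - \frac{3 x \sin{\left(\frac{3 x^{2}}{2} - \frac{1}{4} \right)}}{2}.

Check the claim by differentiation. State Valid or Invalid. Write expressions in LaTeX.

d/dx[G] = - \frac{3 x \sin{\left(\frac{3 x^{2}}{2} - \frac{1}{4} \right)}}{2}
This equals f(x) exactly, so the claim holds.

Valid - the claim checks out under differentiation.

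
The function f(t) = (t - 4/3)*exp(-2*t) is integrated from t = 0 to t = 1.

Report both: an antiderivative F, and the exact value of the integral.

Antiderivative: F(t) = (5 - 6*t)*exp(-2*t)/12; value = -5/12 - exp(-2)/12

Recognize the product-rule pattern: f = u'v + uv' with u = 5/12 - t/2, v = exp(-2*t), so integration by parts undoes it.
F(t) = (5 - 6*t)*exp(-2*t)/12 is an antiderivative of f.
Check: d/dt[(5 - 6*t)*exp(-2*t)/12] = (3*t - 4)*exp(-2*t)/3, which equals f(t).
F(1) = -exp(-2)/12; F(0) = 5/12.
Integral = F(1) - F(0) = -5/12 - exp(-2)/12.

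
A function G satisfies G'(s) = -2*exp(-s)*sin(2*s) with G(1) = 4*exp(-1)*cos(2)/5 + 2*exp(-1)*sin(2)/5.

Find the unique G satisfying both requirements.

G(s) = 2*(sin(2*s) + 2*cos(2*s))*exp(-s)/5

Any candidate G(s) must reproduce the stated G'(s) exactly.
A general antiderivative is 2*exp(-s)*sin(2*s)/5 + 4*exp(-s)*cos(2*s)/5 + C.
The condition gives C = 4*exp(-1)*cos(2)/5 + 2*exp(-1)*sin(2)/5 - (4*exp(-1)*cos(2)/5 + 2*exp(-1)*sin(2)/5) = 0.
So G(s) = 2*(sin(2*s) + 2*cos(2*s))*exp(-s)/5.
Check: d/ds[2*(sin(2*s) + 2*cos(2*s))*exp(-s)/5] = -2*exp(-s)*sin(2*s) = G'(s).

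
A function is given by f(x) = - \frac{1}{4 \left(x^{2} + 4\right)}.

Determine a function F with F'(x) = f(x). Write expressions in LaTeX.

An antiderivative is F(x) = - \frac{\operatorname{atan}{\left(\frac{x}{2} \right)}}{8}.

Differentiate the proposed F(x) back; it has to land on f(x) exactly.
Check: d/dx[- \frac{\operatorname{atan}{\left(\frac{x}{2} \right)}}{8}] = - \frac{1}{4 x^{2} + 16}, which equals f(x).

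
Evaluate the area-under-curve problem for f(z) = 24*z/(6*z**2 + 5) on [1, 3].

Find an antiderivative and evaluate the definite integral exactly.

Antiderivative: F(z) = 2*log(2*z**2 + 5/3); value = -2*log(11/3) + 2*log(59/3)

f matches the chain-rule pattern g'(h)*h' with inner function h(z) = 2*z**2 + 5/3; substituting u = h(z) collapses the integral.
F(z) = 2*log(2*z**2 + 5/3) is an antiderivative of f.
Check: d/dz[2*log(2*z**2 + 5/3)] = 24*z/(6*z**2 + 5) = f(z).
F(3) = 2*log(59/3); F(1) = 2*log(11/3).
Integral = F(3) - F(1) = -2*log(11/3) + 2*log(59/3).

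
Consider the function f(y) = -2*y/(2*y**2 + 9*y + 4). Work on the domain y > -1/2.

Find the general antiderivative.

F(y) = log(y + 1/2)/7 - 8*log(y + 4)/7 + C

The denominator factors as (y + 4)*(2*y + 1); partial fractions split f into directly integrable pieces: 2/(7*(2*y + 1)) - 8/(7*(y + 4)).
Check: d/dy[log(y + 1/2)/7 - 8*log(y + 4)/7] = -2*y/(2*y**2 + 9*y + 4) = f(y).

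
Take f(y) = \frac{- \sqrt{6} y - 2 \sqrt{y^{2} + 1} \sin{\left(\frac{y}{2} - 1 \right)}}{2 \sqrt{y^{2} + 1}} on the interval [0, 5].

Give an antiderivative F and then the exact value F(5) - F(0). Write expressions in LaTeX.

Any candidate F(y) must reproduce f(y) exactly when differentiated.
F(y) = - \sqrt{\frac{3 y^{2}}{2} + \frac{3}{2}} + 2 \cos{\left(\frac{y}{2} - 1 \right)} is an antiderivative of f.
Check: d/dy[- \sqrt{\frac{3 y^{2}}{2} + \frac{3}{2}} + 2 \cos{\left(\frac{y}{2} - 1 \right)}] = \frac{- \sqrt{6} y - 2 \sqrt{y^{2} + 1} \sin{\left(\frac{y}{2} - 1 \right)}}{2 \sqrt{y^{2} + 1}} = f(y).
F(5) = - \sqrt{39} + 2 \cos{\left(\frac{3}{2} \right)}; F(0) = - \frac{\sqrt{6}}{2} + 2 \cos{\left(1 \right)}.
Integral = F(5) - F(0) = - \sqrt{39} - 2 \cos{\left(1 \right)} + 2 \cos{\left(\frac{3}{2} \right)} + \frac{\sqrt{6}}{2}.

Antiderivative: F(y) = - \sqrt{\frac{3 y^{2}}{2} + \frac{3}{2}} + 2 \cos{\left(\frac{y}{2} - 1 \right)}; value = - \sqrt{39} - 2 \cos{\left(1 \right)} + 2 \cos{\left(\frac{3}{2} \right)} + \frac{\sqrt{6}}{2}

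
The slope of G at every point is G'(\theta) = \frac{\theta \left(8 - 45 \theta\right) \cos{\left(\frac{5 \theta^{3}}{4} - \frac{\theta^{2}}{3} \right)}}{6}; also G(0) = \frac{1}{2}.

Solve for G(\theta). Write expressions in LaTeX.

The substitution u = \frac{5 \theta^{3}}{4} - \frac{\theta^{2}}{3} works: G'(\theta) is exactly (dG/du)*(du/d\theta) for that inner function.
A general antiderivative is - 2 \sin{\left(\frac{5 \theta^{3}}{4} - \frac{\theta^{2}}{3} \right)} + C.
The condition gives C = \frac{1}{2} - (0) = \frac{1}{2}.
So G(\theta) = \frac{1}{2} - 2 \sin{\left(\frac{5 \theta^{3}}{4} - \frac{\theta^{2}}{3} \right)}.
Check: d/d\theta[\frac{1}{2} - 2 \sin{\left(\frac{5 \theta^{3}}{4} - \frac{\theta^{2}}{3} \right)}] = - \frac{15 \theta^{2} \cos{\left(\frac{5 \theta^{3}}{4} - \frac{\theta^{2}}{3} \right)}}{2} + \frac{4 \theta \cos{\left(\frac{5 \theta^{3}}{4} - \frac{\theta^{2}}{3} \right)}}{3}, which equals G'(\theta).

G(\theta) = \frac{1}{2} - 2 \sin{\left(\frac{5 \theta^{3}}{4} - \frac{\theta^{2}}{3} \right)}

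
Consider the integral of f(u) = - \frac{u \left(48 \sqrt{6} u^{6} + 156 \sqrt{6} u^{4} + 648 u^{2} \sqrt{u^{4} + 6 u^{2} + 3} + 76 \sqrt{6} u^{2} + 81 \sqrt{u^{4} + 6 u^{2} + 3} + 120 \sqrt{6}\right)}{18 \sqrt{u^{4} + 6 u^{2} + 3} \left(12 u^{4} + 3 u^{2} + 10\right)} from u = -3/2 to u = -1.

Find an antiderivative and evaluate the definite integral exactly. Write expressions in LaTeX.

Antiderivative: F(u) = - \frac{\sqrt{\frac{2 u^{4}}{3} + 4 u^{2} + 2}}{3} - \frac{3 \log{\left(2 u^{4} + \frac{u^{2}}{2} + \frac{5}{3} \right)}}{4}; value = - \frac{3 \log{\left(\frac{25}{6} \right)}}{4} - \frac{2 \sqrt{15}}{9} + \frac{\sqrt{230}}{12} + \frac{3 \log{\left(\frac{155}{12} \right)}}{4}

Recover f(u) by differentiating a candidate F(u); any mismatch rules it out.
F(u) = - \frac{\sqrt{\frac{2 u^{4}}{3} + 4 u^{2} + 2}}{3} - \frac{3 \log{\left(2 u^{4} + \frac{u^{2}}{2} + \frac{5}{3} \right)}}{4} is an antiderivative of f.
Check: d/du[- \frac{\sqrt{\frac{2 u^{4}}{3} + 4 u^{2} + 2}}{3} - \frac{3 \log{\left(2 u^{4} + \frac{u^{2}}{2} + \frac{5}{3} \right)}}{4}] = \frac{- 48 \sqrt{6} u^{7} - 156 \sqrt{6} u^{5} - 648 u^{3} \sqrt{u^{4} + 6 u^{2} + 3} - 76 \sqrt{6} u^{3} - 81 u \sqrt{u^{4} + 6 u^{2} + 3} - 120 \sqrt{6} u}{216 u^{4} \sqrt{u^{4} + 6 u^{2} + 3} + 54 u^{2} \sqrt{u^{4} + 6 u^{2} + 3} + 180 \sqrt{u^{4} + 6 u^{2} + 3}}, which equals f(u).
F(-1) = - \frac{3 \log{\left(\frac{25}{6} \right)}}{4} - \frac{2 \sqrt{15}}{9}; F(-3/2) = - \frac{3 \log{\left(\frac{155}{12} \right)}}{4} - \frac{\sqrt{230}}{12}.
Integral = F(-1) - F(-3/2) = - \frac{3 \log{\left(\frac{25}{6} \right)}}{4} - \frac{2 \sqrt{15}}{9} + \frac{\sqrt{230}}{12} + \frac{3 \log{\left(\frac{155}{12} \right)}}{4}.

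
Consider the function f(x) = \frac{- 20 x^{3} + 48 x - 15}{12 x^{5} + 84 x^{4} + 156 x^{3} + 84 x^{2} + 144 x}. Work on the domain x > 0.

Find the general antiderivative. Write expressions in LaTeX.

F(x) = \frac{- 425 \log{\left(x \right)} - 4318 \log{\left(x + 3 \right)} + 5365 \log{\left(x + 4 \right)} - 311 \log{\left(x^{2} + 1 \right)} + 1706 \operatorname{atan}{\left(x \right)}}{4080} + C

Factor the denominator (12 x \left(x + 3\right) \left(x + 4\right) \left(x^{2} + 1\right)) and decompose: f = - \frac{311 x - 853}{2040 \left(x^{2} + 1\right)} + \frac{1073}{816 \left(x + 4\right)} - \frac{127}{120 \left(x + 3\right)} - \frac{5}{48 x}; each piece integrates to a log, atan, or power term.
Check: d/dx[\frac{- 425 \log{\left(x \right)} - 4318 \log{\left(x + 3 \right)} + 5365 \log{\left(x + 4 \right)} - 311 \log{\left(x^{2} + 1 \right)} + 1706 \operatorname{atan}{\left(x \right)}}{4080}] = \frac{- 20 x^{3} + 48 x - 15}{12 x^{5} + 84 x^{4} + 156 x^{3} + 84 x^{2} + 144 x} = f(x).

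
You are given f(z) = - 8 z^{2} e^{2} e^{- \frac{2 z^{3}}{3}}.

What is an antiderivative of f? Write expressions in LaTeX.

f matches the chain-rule pattern g'(h)*h' with inner function h(z) = 2 - \frac{2 z^{3}}{3}; substituting u = h(z) collapses the integral.
Check: d/dz[4 e^{2 - \frac{2 z^{3}}{3}}] = - 8 z^{2} e^{2} e^{- \frac{2 z^{3}}{3}} = f(z).

An antiderivative is F(z) = 4 e^{2 - \frac{2 z^{3}}{3}}.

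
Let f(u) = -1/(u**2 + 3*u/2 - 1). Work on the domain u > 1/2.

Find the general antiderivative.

F(u) = -2*log(u - 1/2)/5 + 2*log(u + 2)/5 + C

Factor the denominator ((u + 2)*(2*u - 1)) and decompose: f = -4/(5*(2*u - 1)) + 2/(5*(u + 2)); each piece integrates to a log, atan, or power term.
Check: d/du[-2*log(u - 1/2)/5 + 2*log(u + 2)/5] = -2/(2*u**2 + 3*u - 2), which equals f(u).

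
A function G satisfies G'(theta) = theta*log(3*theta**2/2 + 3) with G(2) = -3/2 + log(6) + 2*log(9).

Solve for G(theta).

Recover the given G'(theta) by differentiating a candidate G(theta); any mismatch rules it out.
A general antiderivative is theta**2*log(3*theta**2/2 + 3)/2 - theta**2/2 + log(theta**2 + 2) + C.
The condition gives C = -3/2 + log(6) + 2*log(9) - (-2 + log(6) + 2*log(9)) = 1/2.
So G(theta) = (theta**2*log(3*theta**2/2 + 3) - theta**2 + 2*log(theta**2 + 2) + 1)/2.
Check: d/dtheta[(theta**2*log(3*theta**2/2 + 3) - theta**2 + 2*log(theta**2 + 2) + 1)/2] = theta*log(theta**2/2 + 1) + theta*log(3), which equals G'(theta).

G(theta) = (theta**2*log(3*theta**2/2 + 3) - theta**2 + 2*log(theta**2 + 2) + 1)/2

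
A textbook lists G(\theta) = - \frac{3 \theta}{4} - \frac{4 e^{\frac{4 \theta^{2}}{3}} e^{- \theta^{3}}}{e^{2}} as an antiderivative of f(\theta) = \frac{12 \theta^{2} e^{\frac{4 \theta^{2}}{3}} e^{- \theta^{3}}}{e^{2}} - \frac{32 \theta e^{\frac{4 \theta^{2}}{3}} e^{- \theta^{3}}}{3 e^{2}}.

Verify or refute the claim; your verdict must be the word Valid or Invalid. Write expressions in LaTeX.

d/d\theta[G] = \frac{\left(144 \theta^{2} e^{\frac{4 \theta^{2}}{3}} - 128 \theta e^{\frac{4 \theta^{2}}{3}} - 9 e^{2} e^{\theta^{3}}\right) e^{- \theta^{3}}}{12 e^{2}}
d/d\theta[G] - f(\theta) = - \frac{3}{4} != 0.

Invalid: d/d\theta[G] - f = - \frac{3}{4}, which is not 0.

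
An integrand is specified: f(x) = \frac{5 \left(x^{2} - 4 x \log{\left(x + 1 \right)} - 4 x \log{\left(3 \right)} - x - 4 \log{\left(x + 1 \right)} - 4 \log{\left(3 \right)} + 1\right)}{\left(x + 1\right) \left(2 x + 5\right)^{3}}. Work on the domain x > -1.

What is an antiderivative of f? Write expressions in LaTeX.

An antiderivative is F(x) = \frac{\frac{x^{2}}{2} + 5 \log{\left(3 x + 3 \right)} + 5}{\left(2 x + 5\right)^{2}}.

Recognize the product-rule pattern: f = u'v + uv' with u = \frac{1}{\left(2 x + 5\right)^{2}}, v = \frac{x^{2}}{2} + 5 \log{\left(3 x + 3 \right)} + 5, so integration by parts undoes it.
Check: d/dx[\frac{\frac{x^{2}}{2} + 5 \log{\left(3 x + 3 \right)} + 5}{\left(2 x + 5\right)^{2}}] = \frac{5 x^{2} - 20 x \log{\left(x + 1 \right)} - 20 x \log{\left(3 \right)} - 5 x - 20 \log{\left(x + 1 \right)} - 20 \log{\left(3 \right)} + 5}{8 x^{4} + 68 x^{3} + 210 x^{2} + 275 x + 125}, which equals f(x).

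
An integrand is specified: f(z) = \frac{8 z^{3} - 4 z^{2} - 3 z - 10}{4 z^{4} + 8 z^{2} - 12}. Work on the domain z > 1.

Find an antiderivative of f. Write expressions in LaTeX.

An antiderivative is F(z) = - \frac{9 \log{\left(z - 1 \right)}}{32} + \frac{19 \log{\left(z + 1 \right)}}{32} + \frac{27 \log{\left(z^{2} + 3 \right)}}{32} - \frac{\sqrt{3} \operatorname{atan}{\left(\frac{\sqrt{3} z}{3} \right)}}{24}.

The denominator factors as 4 \left(z - 1\right) \left(z + 1\right) \left(z^{2} + 3\right); partial fractions split f into directly integrable pieces: \frac{27 z - 2}{16 \left(z^{2} + 3\right)} + \frac{19}{32 \left(z + 1\right)} - \frac{9}{32 \left(z - 1\right)}.
Check: d/dz[- \frac{9 \log{\left(z - 1 \right)}}{32} + \frac{19 \log{\left(z + 1 \right)}}{32} + \frac{27 \log{\left(z^{2} + 3 \right)}}{32} - \frac{\sqrt{3} \operatorname{atan}{\left(\frac{\sqrt{3} z}{3} \right)}}{24}] = \frac{8 z^{3} - 4 z^{2} - 3 z - 10}{4 z^{4} + 8 z^{2} - 12} = f(z).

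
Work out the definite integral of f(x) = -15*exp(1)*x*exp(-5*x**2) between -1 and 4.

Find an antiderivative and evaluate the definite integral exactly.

Antiderivative: F(x) = 3*exp(1)*exp(-5*x**2)/2; value = -3*exp(-4)/2 + 3*exp(-79)/2

f matches the chain-rule pattern g'(h)*h' with inner function h(x) = 1 - 5*x**2; substituting u = h(x) collapses the integral.
F(x) = 3*exp(1)*exp(-5*x**2)/2 is an antiderivative of f.
Check: d/dx[3*exp(1)*exp(-5*x**2)/2] = -15*exp(1)*x*exp(-5*x**2) = f(x).
F(4) = 3*exp(-79)/2; F(-1) = 3*exp(-4)/2.
Integral = F(4) - F(-1) = -3*exp(-4)/2 + 3*exp(-79)/2.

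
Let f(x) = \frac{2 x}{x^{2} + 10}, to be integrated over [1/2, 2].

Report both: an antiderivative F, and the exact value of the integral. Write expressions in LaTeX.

Antiderivative: F(x) = \log{\left(\frac{x^{2}}{2} + 5 \right)}; value = - \log{\left(\frac{41}{8} \right)} + \log{\left(7 \right)}

f matches the chain-rule pattern g'(h)*h' with inner function h(x) = \frac{x^{2}}{2} + 5; substituting u = h(x) collapses the integral.
F(x) = \log{\left(\frac{x^{2}}{2} + 5 \right)} is an antiderivative of f.
Check: d/dx[\log{\left(\frac{x^{2}}{2} + 5 \right)}] = \frac{2 x}{x^{2} + 10} = f(x).
F(2) = \log{\left(7 \right)}; F(1/2) = \log{\left(\frac{41}{8} \right)}.
Integral = F(2) - F(1/2) = - \log{\left(\frac{41}{8} \right)} + \log{\left(7 \right)}.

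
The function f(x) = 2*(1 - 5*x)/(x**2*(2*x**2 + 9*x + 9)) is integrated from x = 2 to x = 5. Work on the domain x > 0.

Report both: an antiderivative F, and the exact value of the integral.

Antiderivative: F(x) = 2*(-18*x*log(x) + 34*x*log(x + 3/2) - 16*x*log(x + 3) - 3)/(27*x); value = -68*log(7/2)/27 - 32*log(8)/27 - 4*log(5)/27 + 1/15 + 4*log(2)/3 + 68*log(13/2)/27

The denominator factors as x**2*(x + 3)*(2*x + 3); partial fractions split f into directly integrable pieces: 136/(27*(2*x + 3)) - 32/(27*(x + 3)) - 4/(3*x) + 2/(9*x**2).
F(x) = 2*(-18*x*log(x) + 34*x*log(x + 3/2) - 16*x*log(x + 3) - 3)/(27*x) is an antiderivative of f.
Check: d/dx[2*(-18*x*log(x) + 34*x*log(x + 3/2) - 16*x*log(x + 3) - 3)/(27*x)] = (2 - 10*x)/(2*x**4 + 9*x**3 + 9*x**2), which equals f(x).
F(5) = -32*log(8)/27 - 4*log(5)/3 - 2/45 + 68*log(13/2)/27; F(2) = -32*log(5)/27 - 4*log(2)/3 - 1/9 + 68*log(7/2)/27.
Integral = F(5) - F(2) = -68*log(7/2)/27 - 32*log(8)/27 - 4*log(5)/27 + 1/15 + 4*log(2)/3 + 68*log(13/2)/27.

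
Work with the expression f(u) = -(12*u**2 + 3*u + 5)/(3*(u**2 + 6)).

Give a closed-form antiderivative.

Whatever form F(u) takes, F'(u) = f(u) is non-negotiable.
Check: d/du[-4*u - log(u**2 + 6)/2 + 67*sqrt(6)*atan(sqrt(6)*u/6)/18] = (-12*u**2 - 3*u - 5)/(3*u**2 + 18), which equals f(u).

An antiderivative is F(u) = -4*u - log(u**2 + 6)/2 + 67*sqrt(6)*atan(sqrt(6)*u/6)/18.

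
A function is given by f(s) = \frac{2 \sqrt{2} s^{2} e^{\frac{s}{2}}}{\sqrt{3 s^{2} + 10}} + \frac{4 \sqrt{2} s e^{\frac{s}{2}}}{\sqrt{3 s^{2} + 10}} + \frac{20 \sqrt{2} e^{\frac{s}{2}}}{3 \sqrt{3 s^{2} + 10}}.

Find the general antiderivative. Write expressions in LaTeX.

F(s) = \frac{4 \sqrt{2} \sqrt{3 s^{2} + 10} e^{\frac{s}{2}}}{3} + C

f has the shape u'v + uv' for u = \frac{8 \sqrt{\frac{3 s^{2}}{2} + 5}}{3} and v = e^{\frac{s}{2}} — it is the derivative of the product u*v.
Check: d/ds[\frac{4 \sqrt{2} \sqrt{3 s^{2} + 10} e^{\frac{s}{2}}}{3}] = \frac{6 \sqrt{2} s^{2} e^{\frac{s}{2}} + 12 \sqrt{2} s e^{\frac{s}{2}} + 20 \sqrt{2} e^{\frac{s}{2}}}{3 \sqrt{3 s^{2} + 10}}, which equals f(s).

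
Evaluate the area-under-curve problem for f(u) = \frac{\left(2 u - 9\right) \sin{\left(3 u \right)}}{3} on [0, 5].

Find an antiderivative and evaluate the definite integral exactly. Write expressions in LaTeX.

Since d/du undoes antidifferentiation here, F'(u) = f(u) is required of F(u).
F(u) = - \frac{2 u \cos{\left(3 u \right)}}{9} + \frac{2 \sin{\left(3 u \right)}}{27} + \cos{\left(3 u \right)} is an antiderivative of f.
Check: d/du[- \frac{2 u \cos{\left(3 u \right)}}{9} + \frac{2 \sin{\left(3 u \right)}}{27} + \cos{\left(3 u \right)}] = \frac{2 u \sin{\left(3 u \right)}}{3} - 3 \sin{\left(3 u \right)}, which equals f(u).
F(5) = \frac{2 \sin{\left(15 \right)}}{27} - \frac{\cos{\left(15 \right)}}{9}; F(0) = 1.
Integral = F(5) - F(0) = -1 + \frac{2 \sin{\left(15 \right)}}{27} - \frac{\cos{\left(15 \right)}}{9}.

Antiderivative: F(u) = - \frac{2 u \cos{\left(3 u \right)}}{9} + \frac{2 \sin{\left(3 u \right)}}{27} + \cos{\left(3 u \right)}; value = -1 + \frac{2 \sin{\left(15 \right)}}{27} - \frac{\cos{\left(15 \right)}}{9}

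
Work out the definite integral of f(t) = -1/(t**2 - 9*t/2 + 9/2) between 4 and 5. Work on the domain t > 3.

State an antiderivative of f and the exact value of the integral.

Factor the denominator ((t - 3)*(2*t - 3)) and decompose: f = 4/(3*(2*t - 3)) - 2/(3*(t - 3)); each piece integrates to a log, atan, or power term.
F(t) = -2*(log(t - 3) - log(t - 3/2))/3 is an antiderivative of f.
Check: d/dt[-2*(log(t - 3) - log(t - 3/2))/3] = -2/(2*t**2 - 9*t + 9), which equals f(t).
F(5) = -2*log(2)/3 + 2*log(7/2)/3; F(4) = 2*log(5/2)/3.
Integral = F(5) - F(4) = -2*log(5/2)/3 - 2*log(2)/3 + 2*log(7/2)/3.

Antiderivative: F(t) = -2*(log(t - 3) - log(t - 3/2))/3; value = -2*log(5/2)/3 - 2*log(2)/3 + 2*log(7/2)/3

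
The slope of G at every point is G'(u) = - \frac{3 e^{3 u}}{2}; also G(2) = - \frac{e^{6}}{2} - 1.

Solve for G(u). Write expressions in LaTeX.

G(u) = - \frac{e^{3 u}}{2} - 1

A candidate passes only if d/du[G] lands on the given G'(u) exactly.
A general antiderivative is - \frac{e^{3 u}}{2} + C.
The condition gives C = - \frac{e^{6}}{2} - 1 - (- \frac{e^{6}}{2}) = -1.
So G(u) = - \frac{e^{3 u}}{2} - 1.
Check: d/du[- \frac{e^{3 u}}{2} - 1] = - \frac{3 e^{3 u}}{2} = G'(u).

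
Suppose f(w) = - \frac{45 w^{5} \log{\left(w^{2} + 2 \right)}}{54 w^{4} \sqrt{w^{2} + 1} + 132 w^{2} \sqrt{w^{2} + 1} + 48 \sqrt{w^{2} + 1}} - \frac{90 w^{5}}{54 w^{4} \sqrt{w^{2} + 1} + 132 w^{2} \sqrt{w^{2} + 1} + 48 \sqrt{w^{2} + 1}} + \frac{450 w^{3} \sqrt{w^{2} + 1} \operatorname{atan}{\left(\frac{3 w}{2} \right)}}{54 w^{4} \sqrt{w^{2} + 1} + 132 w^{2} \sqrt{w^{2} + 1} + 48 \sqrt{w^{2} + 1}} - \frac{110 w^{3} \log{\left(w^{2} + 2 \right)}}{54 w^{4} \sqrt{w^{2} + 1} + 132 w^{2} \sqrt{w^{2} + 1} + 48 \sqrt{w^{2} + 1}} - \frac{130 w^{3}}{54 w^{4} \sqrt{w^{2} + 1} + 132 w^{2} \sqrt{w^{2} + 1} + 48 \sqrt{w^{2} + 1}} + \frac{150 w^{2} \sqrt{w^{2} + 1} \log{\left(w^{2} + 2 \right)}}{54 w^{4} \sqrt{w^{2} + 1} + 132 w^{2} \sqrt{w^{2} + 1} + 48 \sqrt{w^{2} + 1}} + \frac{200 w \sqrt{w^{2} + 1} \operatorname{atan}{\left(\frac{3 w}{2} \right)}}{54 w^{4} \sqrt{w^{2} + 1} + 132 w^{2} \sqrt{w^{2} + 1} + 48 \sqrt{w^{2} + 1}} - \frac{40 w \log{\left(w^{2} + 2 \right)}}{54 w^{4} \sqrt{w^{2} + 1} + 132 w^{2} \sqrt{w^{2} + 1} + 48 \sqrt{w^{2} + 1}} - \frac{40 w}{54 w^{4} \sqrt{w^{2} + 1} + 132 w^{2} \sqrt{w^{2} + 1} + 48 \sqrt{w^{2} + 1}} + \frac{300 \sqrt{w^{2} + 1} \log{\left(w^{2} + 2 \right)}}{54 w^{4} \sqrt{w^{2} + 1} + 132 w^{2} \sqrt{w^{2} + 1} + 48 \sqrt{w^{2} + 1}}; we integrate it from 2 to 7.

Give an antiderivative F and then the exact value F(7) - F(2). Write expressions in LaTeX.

Recognize the product-rule pattern: f = u'v + uv' with u = - \frac{5 \sqrt{w^{2} + 1}}{6} + \frac{25 \operatorname{atan}{\left(\frac{3 w}{2} \right)}}{6}, v = \log{\left(w^{2} + 2 \right)}, so integration by parts undoes it.
F(w) = \frac{5 \left(- \sqrt{w^{2} + 1} + 5 \operatorname{atan}{\left(\frac{3 w}{2} \right)}\right) \log{\left(w^{2} + 2 \right)}}{6} is an antiderivative of f.
Check: d/dw[\frac{5 \left(- \sqrt{w^{2} + 1} + 5 \operatorname{atan}{\left(\frac{3 w}{2} \right)}\right) \log{\left(w^{2} + 2 \right)}}{6}] = \frac{- 45 w^{5} \log{\left(w^{2} + 2 \right)} - 90 w^{5} + 450 w^{3} \sqrt{w^{2} + 1} \operatorname{atan}{\left(\frac{3 w}{2} \right)} - 110 w^{3} \log{\left(w^{2} + 2 \right)} - 130 w^{3} + 150 w^{2} \sqrt{w^{2} + 1} \log{\left(w^{2} + 2 \right)} + 200 w \sqrt{w^{2} + 1} \operatorname{atan}{\left(\frac{3 w}{2} \right)} - 40 w \log{\left(w^{2} + 2 \right)} - 40 w + 300 \sqrt{w^{2} + 1} \log{\left(w^{2} + 2 \right)}}{54 w^{4} \sqrt{w^{2} + 1} + 132 w^{2} \sqrt{w^{2} + 1} + 48 \sqrt{w^{2} + 1}}, which equals f(w).
F(7) = - \frac{25 \sqrt{2} \log{\left(51 \right)}}{6} + \frac{25 \log{\left(51 \right)} \operatorname{atan}{\left(\frac{21}{2} \right)}}{6}; F(2) = - \frac{5 \sqrt{5} \log{\left(6 \right)}}{6} + \frac{25 \log{\left(6 \right)} \operatorname{atan}{\left(3 \right)}}{6}.
Integral = F(7) - F(2) = - \frac{25 \sqrt{2} \log{\left(51 \right)}}{6} - \frac{25 \log{\left(6 \right)} \operatorname{atan}{\left(3 \right)}}{6} + \frac{5 \sqrt{5} \log{\left(6 \right)}}{6} + \frac{25 \log{\left(51 \right)} \operatorname{atan}{\left(\frac{21}{2} \right)}}{6}.

Antiderivative: F(w) = \frac{5 \left(- \sqrt{w^{2} + 1} + 5 \operatorname{atan}{\left(\frac{3 w}{2} \right)}\right) \log{\left(w^{2} + 2 \right)}}{6}; value = - \frac{25 \sqrt{2} \log{\left(51 \right)}}{6} - \frac{25 \log{\left(6 \right)} \operatorname{atan}{\left(3 \right)}}{6} + \frac{5 \sqrt{5} \log{\left(6 \right)}}{6} + \frac{25 \log{\left(51 \right)} \operatorname{atan}{\left(\frac{21}{2} \right)}}{6}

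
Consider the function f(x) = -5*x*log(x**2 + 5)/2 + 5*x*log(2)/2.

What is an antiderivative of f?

An antiderivative is F(x) = -5*x**2*log(x**2/2 + 5/2)/4 + 5*x**2/4 - 25*log(x**2 + 5)/4.

Integrate term by term and add the pieces.
Check: d/dx[-5*x**2*log(x**2/2 + 5/2)/4 + 5*x**2/4 - 25*log(x**2 + 5)/4] = -5*x*log(x**2 + 5)/2 + 5*x*log(2)/2 = f(x).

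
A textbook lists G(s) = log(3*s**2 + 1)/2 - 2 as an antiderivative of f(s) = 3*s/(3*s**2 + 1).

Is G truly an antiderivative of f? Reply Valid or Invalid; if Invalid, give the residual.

Valid: G'(s) = f(s).

d/ds[G] = 3*s/(3*s**2 + 1)
This equals f(s) exactly, so the claim holds.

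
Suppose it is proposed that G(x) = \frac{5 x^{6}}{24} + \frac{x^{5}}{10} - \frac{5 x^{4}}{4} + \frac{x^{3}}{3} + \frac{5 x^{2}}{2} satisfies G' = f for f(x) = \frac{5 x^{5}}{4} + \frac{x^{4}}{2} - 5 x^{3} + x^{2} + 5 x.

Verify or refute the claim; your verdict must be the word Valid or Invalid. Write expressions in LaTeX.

d/dx[G] = \frac{5 x^{5}}{4} + \frac{x^{4}}{2} - 5 x^{3} + x^{2} + 5 x
This equals f(x) exactly, so the claim holds.

Valid - the claim checks out under differentiation.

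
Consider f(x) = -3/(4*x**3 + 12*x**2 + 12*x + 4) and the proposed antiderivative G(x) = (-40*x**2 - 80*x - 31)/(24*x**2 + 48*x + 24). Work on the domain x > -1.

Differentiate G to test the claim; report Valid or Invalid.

Valid - differentiating G returns exactly f.

d/dx[G] = -3/(4*x**3 + 12*x**2 + 12*x + 4)
This equals f(x) exactly, so the claim holds.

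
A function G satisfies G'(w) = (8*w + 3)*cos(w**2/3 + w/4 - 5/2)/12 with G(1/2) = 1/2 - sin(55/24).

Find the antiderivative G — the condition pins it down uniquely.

The substitution u = w**2/3 + w/4 - 5/2 works: G'(w) is exactly (dG/du)*(du/dw) for that inner function.
A general antiderivative is sin(w**2/3 + w/4 - 5/2) + C.
The condition gives C = 1/2 - sin(55/24) - (-sin(55/24)) = 1/2.
So G(w) = (2*sin(w**2/3 + w/4 - 5/2) + 1)/2.
Check: d/dw[(2*sin(w**2/3 + w/4 - 5/2) + 1)/2] = 2*w*cos(w**2/3 + w/4 - 5/2)/3 + cos(w**2/3 + w/4 - 5/2)/4, which equals G'(w).

G(w) = (2*sin(w**2/3 + w/4 - 5/2) + 1)/2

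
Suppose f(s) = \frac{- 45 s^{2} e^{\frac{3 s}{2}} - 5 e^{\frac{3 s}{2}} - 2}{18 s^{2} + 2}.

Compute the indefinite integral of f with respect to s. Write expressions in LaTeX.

F(s) = \frac{- 5 e^{\frac{3 s}{2}} - \operatorname{atan}{\left(3 s \right)}}{3} + C

Whatever form F(s) takes, F'(s) = f(s) is non-negotiable.
Check: d/ds[\frac{- 5 e^{\frac{3 s}{2}} - \operatorname{atan}{\left(3 s \right)}}{3}] = \frac{- 45 s^{2} e^{\frac{3 s}{2}} - 5 e^{\frac{3 s}{2}} - 2}{18 s^{2} + 2} = f(s).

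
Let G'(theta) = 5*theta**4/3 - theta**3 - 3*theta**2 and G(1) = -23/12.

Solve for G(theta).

G(theta) = (4*theta**5 - 3*theta**4 - 12*theta**3 - 12)/12

The integrand splits into summands that can be handled one at a time.
A general antiderivative is theta**5/3 - theta**4/4 - theta**3 + C.
The condition gives C = -23/12 - (-11/12) = -1.
So G(theta) = (4*theta**5 - 3*theta**4 - 12*theta**3 - 12)/12.
Check: d/dtheta[(4*theta**5 - 3*theta**4 - 12*theta**3 - 12)/12] = 5*theta**4/3 - theta**3 - 3*theta**2 = G'(theta).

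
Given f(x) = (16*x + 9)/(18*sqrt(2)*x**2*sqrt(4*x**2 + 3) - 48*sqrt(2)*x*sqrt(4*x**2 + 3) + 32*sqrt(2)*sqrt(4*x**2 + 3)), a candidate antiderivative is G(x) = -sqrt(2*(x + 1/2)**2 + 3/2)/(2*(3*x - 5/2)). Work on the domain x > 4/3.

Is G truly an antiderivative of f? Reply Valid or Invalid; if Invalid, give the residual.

d/dx[G] = (16*sqrt(2)*x + 17*sqrt(2))/(36*x**2*sqrt(4*x**2 + 4*x + 4) - 60*x*sqrt(4*x**2 + 4*x + 4) + 25*sqrt(4*x**2 + 4*x + 4))
d/dx[G] - f(x) = (576*sqrt(2)*x**3*sqrt(4*x**2 + 3) - 576*sqrt(2)*x**3*sqrt(4*x**2 + 4*x + 4) - 924*sqrt(2)*x**2*sqrt(4*x**2 + 3) + 636*sqrt(2)*x**2*sqrt(4*x**2 + 4*x + 4) - 608*sqrt(2)*x*sqrt(4*x**2 + 3) + 140*sqrt(2)*x*sqrt(4*x**2 + 4*x + 4) + 1088*sqrt(2)*sqrt(4*x**2 + 3) - 225*sqrt(2)*sqrt(4*x**2 + 4*x + 4))/(1296*x**4*sqrt(4*x**2 + 3)*sqrt(4*x**2 + 4*x + 4) - 5616*x**3*sqrt(4*x**2 + 3)*sqrt(4*x**2 + 4*x + 4) + 8964*x**2*sqrt(4*x**2 + 3)*sqrt(4*x**2 + 4*x + 4) - 6240*x*sqrt(4*x**2 + 3)*sqrt(4*x**2 + 4*x + 4) + 1600*sqrt(4*x**2 + 3)*sqrt(4*x**2 + 4*x + 4)) != 0.

Invalid: d/dx[G] - f = (576*sqrt(2)*x**3*sqrt(4*x**2 + 3) - 576*sqrt(2)*x**3*sqrt(4*x**2 + 4*x + 4) - 924*sqrt(2)*x**2*sqrt(4*x**2 + 3) + 636*sqrt(2)*x**2*sqrt(4*x**2 + 4*x + 4) - 608*sqrt(2)*x*sqrt(4*x**2 + 3) + 140*sqrt(2)*x*sqrt(4*x**2 + 4*x + 4) + 1088*sqrt(2)*sqrt(4*x**2 + 3) - 225*sqrt(2)*sqrt(4*x**2 + 4*x + 4))/(1296*x**4*sqrt(4*x**2 + 3)*sqrt(4*x**2 + 4*x + 4) - 5616*x**3*sqrt(4*x**2 + 3)*sqrt(4*x**2 + 4*x + 4) + 8964*x**2*sqrt(4*x**2 + 3)*sqrt(4*x**2 + 4*x + 4) - 6240*x*sqrt(4*x**2 + 3)*sqrt(4*x**2 + 4*x + 4) + 1600*sqrt(4*x**2 + 3)*sqrt(4*x**2 + 4*x + 4)), which is not 0.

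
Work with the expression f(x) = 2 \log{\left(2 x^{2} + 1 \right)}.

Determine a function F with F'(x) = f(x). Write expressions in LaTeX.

An antiderivative is F(x) = 2 \left(x \log{\left(2 x^{2} + 1 \right)} - 2 x + \sqrt{2} \operatorname{atan}{\left(\sqrt{2} x \right)}\right).

Any candidate F(x) must reproduce f(x) exactly when differentiated.
Check: d/dx[2 \left(x \log{\left(2 x^{2} + 1 \right)} - 2 x + \sqrt{2} \operatorname{atan}{\left(\sqrt{2} x \right)}\right)] = 2 \log{\left(2 x^{2} + 1 \right)} = f(x).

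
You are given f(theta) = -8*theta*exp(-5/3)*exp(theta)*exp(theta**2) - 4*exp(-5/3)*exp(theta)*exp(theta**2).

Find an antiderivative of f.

f matches the chain-rule pattern g'(h)*h' with inner function h(theta) = theta**2 + theta - 5/3; substituting u = h(theta) collapses the integral.
Check: d/dtheta[-4*exp(-5/3)*exp(theta)*exp(theta**2)] = (-8*theta*exp(theta)*exp(theta**2) - 4*exp(theta)*exp(theta**2))*exp(-5/3), which equals f(theta).

An antiderivative is F(theta) = -4*exp(-5/3)*exp(theta)*exp(theta**2).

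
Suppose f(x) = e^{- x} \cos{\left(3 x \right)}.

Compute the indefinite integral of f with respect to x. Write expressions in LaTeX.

F(x) = \frac{3 e^{- x} \sin{\left(3 x \right)}}{10} - \frac{e^{- x} \cos{\left(3 x \right)}}{10} + C

Check any antiderivative F(x) by computing F'(x) and comparing it with f(x).
Check: d/dx[\frac{3 e^{- x} \sin{\left(3 x \right)}}{10} - \frac{e^{- x} \cos{\left(3 x \right)}}{10}] = e^{- x} \cos{\left(3 x \right)} = f(x).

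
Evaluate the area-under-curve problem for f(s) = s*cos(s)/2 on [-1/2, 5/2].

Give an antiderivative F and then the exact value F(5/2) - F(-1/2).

Any candidate F(s) must reproduce f(s) exactly when differentiated.
F(s) = s*sin(s)/2 + cos(s)/2 is an antiderivative of f.
Check: d/ds[s*sin(s)/2 + cos(s)/2] = s*cos(s)/2 = f(s).
F(5/2) = cos(5/2)/2 + 5*sin(5/2)/4; F(-1/2) = sin(1/2)/4 + cos(1/2)/2.
Integral = F(5/2) - F(-1/2) = -cos(1/2)/2 + cos(5/2)/2 - sin(1/2)/4 + 5*sin(5/2)/4.

Antiderivative: F(s) = s*sin(s)/2 + cos(s)/2; value = -cos(1/2)/2 + cos(5/2)/2 - sin(1/2)/4 + 5*sin(5/2)/4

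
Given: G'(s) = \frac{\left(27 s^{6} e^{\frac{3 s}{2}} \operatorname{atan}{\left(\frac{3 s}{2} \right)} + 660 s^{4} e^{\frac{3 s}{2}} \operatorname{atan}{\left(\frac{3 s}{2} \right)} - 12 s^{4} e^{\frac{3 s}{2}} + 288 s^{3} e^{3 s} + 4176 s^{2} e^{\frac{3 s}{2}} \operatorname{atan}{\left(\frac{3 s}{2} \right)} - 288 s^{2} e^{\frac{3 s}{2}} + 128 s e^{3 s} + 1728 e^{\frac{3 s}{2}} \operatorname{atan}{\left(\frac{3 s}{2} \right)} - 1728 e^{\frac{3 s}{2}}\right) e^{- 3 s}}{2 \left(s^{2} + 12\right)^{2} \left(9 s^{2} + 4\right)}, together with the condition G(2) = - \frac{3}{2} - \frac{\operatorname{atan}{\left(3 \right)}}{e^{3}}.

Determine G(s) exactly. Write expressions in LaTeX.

G(s) = - \frac{\left(s^{2} e^{\frac{3 s}{2}} + s^{2} \operatorname{atan}{\left(\frac{3 s}{2} \right)} + 20 e^{\frac{3 s}{2}} + 12 \operatorname{atan}{\left(\frac{3 s}{2} \right)}\right) e^{- \frac{3 s}{2}}}{s^{2} + 12}

The proposed G(s) is checked by its d/ds: the result must match the given G'(s).
A general antiderivative is - e^{- \frac{3 s}{2}} \operatorname{atan}{\left(\frac{3 s}{2} \right)} - \frac{4}{\frac{s^{2}}{2} + 6} + C.
The condition gives C = - \frac{3}{2} - \frac{\operatorname{atan}{\left(3 \right)}}{e^{3}} - (- \frac{1}{2} - \frac{\operatorname{atan}{\left(3 \right)}}{e^{3}}) = -1.
So G(s) = - \frac{\left(s^{2} e^{\frac{3 s}{2}} + s^{2} \operatorname{atan}{\left(\frac{3 s}{2} \right)} + 20 e^{\frac{3 s}{2}} + 12 \operatorname{atan}{\left(\frac{3 s}{2} \right)}\right) e^{- \frac{3 s}{2}}}{s^{2} + 12}.
Check: d/ds[- \frac{\left(s^{2} e^{\frac{3 s}{2}} + s^{2} \operatorname{atan}{\left(\frac{3 s}{2} \right)} + 20 e^{\frac{3 s}{2}} + 12 \operatorname{atan}{\left(\frac{3 s}{2} \right)}\right) e^{- \frac{3 s}{2}}}{s^{2} + 12}] = \frac{27 s^{6} \operatorname{atan}{\left(\frac{3 s}{2} \right)} + 660 s^{4} \operatorname{atan}{\left(\frac{3 s}{2} \right)} - 12 s^{4} + 288 s^{3} e^{\frac{3 s}{2}} + 4176 s^{2} \operatorname{atan}{\left(\frac{3 s}{2} \right)} - 288 s^{2} + 128 s e^{\frac{3 s}{2}} + 1728 \operatorname{atan}{\left(\frac{3 s}{2} \right)} - 1728}{18 s^{6} e^{\frac{3 s}{2}} + 440 s^{4} e^{\frac{3 s}{2}} + 2784 s^{2} e^{\frac{3 s}{2}} + 1152 e^{\frac{3 s}{2}}}, which equals G'(s).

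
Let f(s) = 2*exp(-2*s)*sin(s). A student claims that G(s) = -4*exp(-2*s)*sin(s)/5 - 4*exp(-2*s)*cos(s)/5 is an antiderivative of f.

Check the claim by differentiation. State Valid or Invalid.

d/ds[G] = (12*sin(s) + 4*cos(s))*exp(-2*s)/5
d/ds[G] - f(s) = (2*sin(s) + 4*cos(s))*exp(-2*s)/5 != 0.

Invalid: d/ds[G] - f = (2*sin(s) + 4*cos(s))*exp(-2*s)/5, which is not 0.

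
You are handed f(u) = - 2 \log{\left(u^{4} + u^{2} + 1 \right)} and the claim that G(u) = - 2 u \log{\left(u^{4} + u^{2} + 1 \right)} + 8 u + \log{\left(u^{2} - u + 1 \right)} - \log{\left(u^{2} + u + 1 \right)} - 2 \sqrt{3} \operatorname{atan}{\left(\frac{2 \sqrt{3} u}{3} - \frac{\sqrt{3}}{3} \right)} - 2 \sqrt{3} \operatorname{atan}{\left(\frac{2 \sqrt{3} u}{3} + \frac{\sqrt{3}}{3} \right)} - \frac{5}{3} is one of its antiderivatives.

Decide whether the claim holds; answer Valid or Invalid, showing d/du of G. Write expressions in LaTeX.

d/du[G] = - 2 \log{\left(u^{4} + u^{2} + 1 \right)}
This equals f(u) exactly, so the claim holds.

Valid - differentiating G returns exactly f.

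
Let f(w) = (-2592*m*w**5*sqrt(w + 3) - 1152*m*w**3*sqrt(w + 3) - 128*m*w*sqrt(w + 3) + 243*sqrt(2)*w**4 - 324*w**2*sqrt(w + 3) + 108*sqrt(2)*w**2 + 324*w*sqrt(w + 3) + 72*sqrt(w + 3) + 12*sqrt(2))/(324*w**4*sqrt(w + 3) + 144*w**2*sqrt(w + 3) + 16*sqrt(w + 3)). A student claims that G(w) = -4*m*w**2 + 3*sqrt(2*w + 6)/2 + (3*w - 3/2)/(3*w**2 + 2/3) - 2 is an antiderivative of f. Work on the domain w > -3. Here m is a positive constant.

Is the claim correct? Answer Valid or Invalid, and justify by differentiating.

d/dw[G] = (-2592*m*w**5*sqrt(w + 3) - 1152*m*w**3*sqrt(w + 3) - 128*m*w*sqrt(w + 3) + 243*sqrt(2)*w**4 - 324*w**2*sqrt(w + 3) + 108*sqrt(2)*w**2 + 324*w*sqrt(w + 3) + 72*sqrt(w + 3) + 12*sqrt(2))/(324*w**4*sqrt(w + 3) + 144*w**2*sqrt(w + 3) + 16*sqrt(w + 3))
This equals f(w) exactly, so the claim holds.

Valid. The derivative of G reproduces f.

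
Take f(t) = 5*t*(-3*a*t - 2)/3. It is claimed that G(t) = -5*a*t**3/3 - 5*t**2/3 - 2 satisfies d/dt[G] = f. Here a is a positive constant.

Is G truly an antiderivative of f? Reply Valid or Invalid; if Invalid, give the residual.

Valid - the claim checks out under differentiation.

d/dt[G] = -5*a*t**2 - 10*t/3
This equals f(t) exactly, so the claim holds.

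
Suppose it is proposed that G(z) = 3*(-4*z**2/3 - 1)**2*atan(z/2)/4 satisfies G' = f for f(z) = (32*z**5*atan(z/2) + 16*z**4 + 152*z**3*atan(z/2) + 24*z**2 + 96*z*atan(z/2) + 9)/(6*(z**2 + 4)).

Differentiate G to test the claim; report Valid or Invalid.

d/dz[G] = (32*z**5*atan(z/2) + 16*z**4 + 152*z**3*atan(z/2) + 24*z**2 + 96*z*atan(z/2) + 9)/(6*z**2 + 24)
This equals f(z) exactly, so the claim holds.

Valid: G'(z) = f(z).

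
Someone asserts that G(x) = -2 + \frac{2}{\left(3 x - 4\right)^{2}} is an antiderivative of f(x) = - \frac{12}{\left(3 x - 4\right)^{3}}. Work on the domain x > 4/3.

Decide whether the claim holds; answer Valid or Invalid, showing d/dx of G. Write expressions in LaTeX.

Valid: G'(x) = f(x).

d/dx[G] = - \frac{12}{27 x^{3} - 108 x^{2} + 144 x - 64}
This equals f(x) exactly, so the claim holds.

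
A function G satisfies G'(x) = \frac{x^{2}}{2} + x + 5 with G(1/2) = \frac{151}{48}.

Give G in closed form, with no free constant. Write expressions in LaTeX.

G(x) = \frac{x^{3}}{6} + \frac{x^{2}}{2} + 5 x + \frac{1}{2}

Integrate term by term and add the pieces.
A general antiderivative is \frac{x^{3}}{6} + \frac{x^{2}}{2} + 5 x + C.
The condition gives C = \frac{151}{48} - (\frac{127}{48}) = \frac{1}{2}.
So G(x) = \frac{x^{3}}{6} + \frac{x^{2}}{2} + 5 x + \frac{1}{2}.
Check: d/dx[\frac{x^{3}}{6} + \frac{x^{2}}{2} + 5 x + \frac{1}{2}] = \frac{x^{2}}{2} + x + 5 = G'(x).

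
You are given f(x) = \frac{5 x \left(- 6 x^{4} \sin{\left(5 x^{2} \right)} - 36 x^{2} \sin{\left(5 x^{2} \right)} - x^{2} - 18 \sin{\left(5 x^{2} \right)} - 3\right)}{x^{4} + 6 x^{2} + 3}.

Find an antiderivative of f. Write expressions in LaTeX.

An antiderivative is F(x) = - \frac{5 \log{\left(\frac{2 x^{4}}{3} + 4 x^{2} + 2 \right)}}{4} + 3 \cos{\left(5 x^{2} \right)}.

For F(x) to be correct the identity F'(x) - f(x) = 0 must hold.
Check: d/dx[- \frac{5 \log{\left(\frac{2 x^{4}}{3} + 4 x^{2} + 2 \right)}}{4} + 3 \cos{\left(5 x^{2} \right)}] = \frac{- 30 x^{5} \sin{\left(5 x^{2} \right)} - 180 x^{3} \sin{\left(5 x^{2} \right)} - 5 x^{3} - 90 x \sin{\left(5 x^{2} \right)} - 15 x}{x^{4} + 6 x^{2} + 3}, which equals f(x).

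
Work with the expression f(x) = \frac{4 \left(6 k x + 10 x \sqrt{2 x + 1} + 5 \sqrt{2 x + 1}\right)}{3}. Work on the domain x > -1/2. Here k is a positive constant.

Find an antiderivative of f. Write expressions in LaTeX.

An antiderivative is F(x) = 4 k x^{2} + \frac{16 x^{2} \sqrt{2 x + 1}}{3} + \frac{16 x \sqrt{2 x + 1}}{3} + \frac{4 \sqrt{2 x + 1}}{3}.

An antiderivative F(x) passes only if d/dx[F] lands on f(x) exactly.
Check: d/dx[4 k x^{2} + \frac{16 x^{2} \sqrt{2 x + 1}}{3} + \frac{16 x \sqrt{2 x + 1}}{3} + \frac{4 \sqrt{2 x + 1}}{3}] = \frac{24 k x \sqrt{2 x + 1} + 80 x^{2} + 80 x + 20}{3 \sqrt{2 x + 1}}, which equals f(x).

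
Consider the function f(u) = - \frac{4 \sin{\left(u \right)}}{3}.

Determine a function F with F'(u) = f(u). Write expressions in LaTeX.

An antiderivative F(u) passes only if d/du[F] lands on f(u) exactly.
Check: d/du[\frac{4 \cos{\left(u \right)}}{3}] = - \frac{4 \sin{\left(u \right)}}{3} = f(u).

An antiderivative is F(u) = \frac{4 \cos{\left(u \right)}}{3}.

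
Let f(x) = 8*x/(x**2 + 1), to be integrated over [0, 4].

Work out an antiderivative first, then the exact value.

The substitution u = 2*x**2 + 2 works: f is exactly (dF/du)*(du/dx) for that inner function.
F(x) = 4*log(x**2 + 1) is an antiderivative of f.
Check: d/dx[4*log(x**2 + 1)] = 8*x/(x**2 + 1) = f(x).
F(4) = 4*log(17); F(0) = 0.
Integral = F(4) - F(0) = -4*log(2) + 4*log(34).

Antiderivative: F(x) = 4*log(x**2 + 1); value = -4*log(2) + 4*log(34)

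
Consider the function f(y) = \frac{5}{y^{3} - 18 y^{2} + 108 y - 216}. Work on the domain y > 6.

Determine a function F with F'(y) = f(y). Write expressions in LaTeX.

Differentiate the proposed F(y) back; it has to land on f(y) exactly.
Check: d/dy[- \frac{5}{2 \left(y - 6\right)^{2}}] = \frac{5}{y^{3} - 18 y^{2} + 108 y - 216} = f(y).

An antiderivative is F(y) = - \frac{5}{2 \left(y - 6\right)^{2}}.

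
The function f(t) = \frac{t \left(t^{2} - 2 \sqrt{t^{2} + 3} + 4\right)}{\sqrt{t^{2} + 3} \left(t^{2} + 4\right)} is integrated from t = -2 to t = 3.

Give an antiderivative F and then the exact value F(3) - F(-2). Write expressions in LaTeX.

Antiderivative: F(t) = \sqrt{t^{2} + 3} - \log{\left(\frac{3 t^{2}}{2} + 6 \right)}; value = - \log{\left(\frac{39}{2} \right)} - \sqrt{7} + \log{\left(12 \right)} + 2 \sqrt{3}

For F(t) to be correct the identity F'(t) - f(t) = 0 must hold.
F(t) = \sqrt{t^{2} + 3} - \log{\left(\frac{3 t^{2}}{2} + 6 \right)} is an antiderivative of f.
Check: d/dt[\sqrt{t^{2} + 3} - \log{\left(\frac{3 t^{2}}{2} + 6 \right)}] = \frac{t^{3} - 2 t \sqrt{t^{2} + 3} + 4 t}{t^{2} \sqrt{t^{2} + 3} + 4 \sqrt{t^{2} + 3}}, which equals f(t).
F(3) = - \log{\left(\frac{39}{2} \right)} + 2 \sqrt{3}; F(-2) = - \log{\left(12 \right)} + \sqrt{7}.
Integral = F(3) - F(-2) = - \log{\left(\frac{39}{2} \right)} - \sqrt{7} + \log{\left(12 \right)} + 2 \sqrt{3}.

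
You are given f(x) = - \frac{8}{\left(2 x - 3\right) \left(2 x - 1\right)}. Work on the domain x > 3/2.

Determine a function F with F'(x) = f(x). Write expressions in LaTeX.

Factor the denominator (\left(2 x - 3\right) \left(2 x - 1\right)) and decompose: f = \frac{4}{2 x - 1} - \frac{4}{2 x - 3}; each piece integrates to a log, atan, or power term.
Check: d/dx[- 2 \log{\left(x - \frac{3}{2} \right)} + 2 \log{\left(x - \frac{1}{2} \right)}] = - \frac{8}{4 x^{2} - 8 x + 3}, which equals f(x).

An antiderivative is F(x) = - 2 \log{\left(x - \frac{3}{2} \right)} + 2 \log{\left(x - \frac{1}{2} \right)}.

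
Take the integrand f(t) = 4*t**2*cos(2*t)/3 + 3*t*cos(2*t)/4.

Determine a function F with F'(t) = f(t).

The integrand splits into summands that can be handled one at a time.
Check: d/dt[(32*t**2*sin(2*t) + 18*t*sin(2*t) + 32*t*cos(2*t) - 16*sin(2*t) + 9*cos(2*t))/48] = 4*t**2*cos(2*t)/3 + 3*t*cos(2*t)/4 = f(t).

An antiderivative is F(t) = (32*t**2*sin(2*t) + 18*t*sin(2*t) + 32*t*cos(2*t) - 16*sin(2*t) + 9*cos(2*t))/48.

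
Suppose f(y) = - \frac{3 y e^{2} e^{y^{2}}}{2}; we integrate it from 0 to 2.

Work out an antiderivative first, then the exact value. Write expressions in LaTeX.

Antiderivative: F(y) = - \frac{3 e^{y^{2} + 2}}{4}; value = - \frac{3 e^{6}}{4} + \frac{3 e^{2}}{4}

The substitution u = y^{2} + 2 works: f is exactly (dF/du)*(du/dy) for that inner function.
F(y) = - \frac{3 e^{y^{2} + 2}}{4} is an antiderivative of f.
Check: d/dy[- \frac{3 e^{y^{2} + 2}}{4}] = - \frac{3 y e^{2} e^{y^{2}}}{2} = f(y).
F(2) = - \frac{3 e^{6}}{4}; F(0) = - \frac{3 e^{2}}{4}.
Integral = F(2) - F(0) = - \frac{3 e^{6}}{4} + \frac{3 e^{2}}{4}.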